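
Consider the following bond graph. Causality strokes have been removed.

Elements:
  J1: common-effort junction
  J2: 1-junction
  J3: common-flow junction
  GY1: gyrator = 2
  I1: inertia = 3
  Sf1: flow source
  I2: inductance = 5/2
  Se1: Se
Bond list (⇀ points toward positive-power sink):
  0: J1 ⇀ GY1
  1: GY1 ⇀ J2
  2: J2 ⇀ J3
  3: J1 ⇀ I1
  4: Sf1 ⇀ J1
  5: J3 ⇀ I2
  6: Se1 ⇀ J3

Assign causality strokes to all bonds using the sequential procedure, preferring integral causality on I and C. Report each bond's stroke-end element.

β4 →Sf1  (source Sf1 imposes f)
β6 →J3  (Se1: effort source, stroke at far end)
β3 →I1  (I1: I, integral causality)
β0 →J1  (only one effort-in slot at J1)
β1 →J2  (GY1: gyrator matches bond 0)
β2 →J3  (closing 1-jn rule on J2)
β5 →I2  (only one flow-in slot at J3)

β0 |J1
β1 |J2
β2 |J3
β3 |I1
β4 |Sf1
β5 |I2
β6 |J3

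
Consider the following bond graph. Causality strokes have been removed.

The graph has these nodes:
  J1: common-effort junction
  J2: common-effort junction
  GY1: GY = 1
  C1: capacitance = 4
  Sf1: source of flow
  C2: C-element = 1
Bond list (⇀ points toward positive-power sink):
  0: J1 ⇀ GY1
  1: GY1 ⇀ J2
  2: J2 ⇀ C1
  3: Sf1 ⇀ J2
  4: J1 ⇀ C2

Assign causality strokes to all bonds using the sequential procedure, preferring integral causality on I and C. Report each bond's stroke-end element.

b3 stroke at Sf1  (Sf1: flow source, stroke at near end)
b2 stroke at J2  (C1 integral (e out))
b1 stroke at GY1  (J2 effort already set via bond 2)
b0 stroke at GY1  (through GY1, causality inverts; strokes same side of GY1)
b4 stroke at J1  (only one effort-in slot at J1)

bond 0 stroke at GY1
bond 1 stroke at GY1
bond 2 stroke at J2
bond 3 stroke at Sf1
bond 4 stroke at J1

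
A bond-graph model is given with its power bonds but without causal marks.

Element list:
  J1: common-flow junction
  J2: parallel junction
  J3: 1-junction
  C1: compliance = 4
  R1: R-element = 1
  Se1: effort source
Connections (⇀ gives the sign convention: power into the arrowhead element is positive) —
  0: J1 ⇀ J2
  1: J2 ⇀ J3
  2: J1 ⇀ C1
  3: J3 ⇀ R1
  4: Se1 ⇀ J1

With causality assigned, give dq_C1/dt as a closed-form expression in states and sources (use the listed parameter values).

#4 |J1  (Se1 (Se) sets effort on bond)
#2 |J1  (C1 integral (e out))
#0 |J2  (J1 needs exactly one f-in)
#1 |J3  (J2 effort already set via bond 0)
#3 |R1  (J3 needs exactly one f-in)

dq_C1/dt = E_Se1 - q_C1/4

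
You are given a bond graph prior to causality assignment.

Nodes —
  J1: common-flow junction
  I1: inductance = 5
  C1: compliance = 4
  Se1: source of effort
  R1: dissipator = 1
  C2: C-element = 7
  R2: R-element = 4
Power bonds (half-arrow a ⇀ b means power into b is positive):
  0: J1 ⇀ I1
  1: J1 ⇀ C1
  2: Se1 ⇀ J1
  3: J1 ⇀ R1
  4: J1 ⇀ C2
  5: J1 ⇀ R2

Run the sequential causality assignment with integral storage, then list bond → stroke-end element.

bond 2 stroke→J1  (Se1 fixes effort; stroke away)
bond 0 stroke→I1  (I1: I, integral causality)
bond 1 stroke→J1  (J1: bond 0 brought flow, rest push out)
bond 3 stroke→J1  (J1: bond 0 brought flow, rest push out)
bond 4 stroke→J1  (J1: bond 0 brought flow, rest push out)
bond 5 stroke→J1  (1-jn J1 has f-setter on 0)

b0 stroke→I1
b1 stroke→J1
b2 stroke→J1
b3 stroke→J1
b4 stroke→J1
b5 stroke→J1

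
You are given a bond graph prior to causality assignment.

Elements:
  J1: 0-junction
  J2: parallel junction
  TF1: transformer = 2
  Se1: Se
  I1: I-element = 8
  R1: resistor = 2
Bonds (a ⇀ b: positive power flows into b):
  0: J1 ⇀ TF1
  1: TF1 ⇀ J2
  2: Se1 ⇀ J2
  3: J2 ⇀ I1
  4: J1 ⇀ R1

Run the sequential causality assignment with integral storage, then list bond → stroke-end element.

β2 |J2  (Se1: effort source, stroke at far end)
β1 |TF1  (0-jn J2 has e-setter on 2)
β3 |I1  (common-e at J2 fixed by 2)
β0 |J1  (TF1: transformer flips bond 1)
β4 |R1  (0-jn J1 has e-setter on 0)

bond 0 |J1
bond 1 |TF1
bond 2 |J2
bond 3 |I1
bond 4 |R1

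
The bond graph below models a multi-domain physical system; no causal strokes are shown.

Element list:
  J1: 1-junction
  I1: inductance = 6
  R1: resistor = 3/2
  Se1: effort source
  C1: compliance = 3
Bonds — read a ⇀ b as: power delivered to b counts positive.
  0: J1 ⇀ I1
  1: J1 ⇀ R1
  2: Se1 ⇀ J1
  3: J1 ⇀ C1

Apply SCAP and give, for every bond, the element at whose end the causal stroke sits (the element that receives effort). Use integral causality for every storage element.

b2 →J1  (Se1 (Se) sets effort on bond)
b0 →I1  (I1: I, integral causality)
b1 →J1  (1-jn J1 has f-setter on 0)
b3 →J1  (J1: bond 0 brought flow, rest push out)

β0 |I1
β1 |J1
β2 |J1
β3 |J1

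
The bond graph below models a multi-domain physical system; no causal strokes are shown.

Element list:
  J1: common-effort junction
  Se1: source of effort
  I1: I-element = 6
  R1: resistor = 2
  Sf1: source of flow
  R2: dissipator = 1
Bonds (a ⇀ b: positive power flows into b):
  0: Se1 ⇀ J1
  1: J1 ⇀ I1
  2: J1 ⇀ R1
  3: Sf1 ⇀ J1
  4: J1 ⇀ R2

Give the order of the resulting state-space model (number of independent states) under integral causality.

bond 0 |J1  (Se1 (Se) sets effort on bond)
bond 3 |Sf1  (Sf1: flow source, stroke at near end)
bond 1 |I1  (0-jn J1 has e-setter on 0)
bond 2 |R1  (J1 effort already set via bond 0)
bond 4 |R2  (J1 effort already set via bond 0)

1  (I1 all integral)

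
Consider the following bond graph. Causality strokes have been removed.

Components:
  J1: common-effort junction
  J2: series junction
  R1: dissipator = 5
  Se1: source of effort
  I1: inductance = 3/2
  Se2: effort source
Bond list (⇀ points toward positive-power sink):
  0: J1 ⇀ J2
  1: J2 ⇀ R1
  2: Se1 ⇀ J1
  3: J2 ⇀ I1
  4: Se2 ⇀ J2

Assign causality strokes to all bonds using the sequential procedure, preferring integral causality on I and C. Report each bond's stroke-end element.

#0 |J2
#1 |J2
#2 |J1
#3 |I1
#4 |J2

β2 stroke→J1  (Se1 (Se) sets effort on bond)
β4 stroke→J2  (Se2: effort source, stroke at far end)
β0 stroke→J2  (common-e at J1 fixed by 2)
β3 stroke→I1  (I1: I, integral causality)
β1 stroke→J2  (J2 flow already set via bond 3)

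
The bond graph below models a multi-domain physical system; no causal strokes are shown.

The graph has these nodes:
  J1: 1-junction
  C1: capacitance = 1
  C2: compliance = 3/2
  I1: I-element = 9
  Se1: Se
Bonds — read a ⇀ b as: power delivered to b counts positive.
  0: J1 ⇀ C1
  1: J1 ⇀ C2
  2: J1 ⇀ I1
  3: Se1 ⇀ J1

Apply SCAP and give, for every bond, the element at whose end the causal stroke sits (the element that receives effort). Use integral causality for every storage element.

#0 →J1
#1 →J1
#2 →I1
#3 →J1

bond 3 →J1  (Se1 fixes effort; stroke away)
bond 0 →J1  (C1 integral (e out))
bond 1 →J1  (C2: C, integral causality)
bond 2 →I1  (J1: last free bond brings flow in)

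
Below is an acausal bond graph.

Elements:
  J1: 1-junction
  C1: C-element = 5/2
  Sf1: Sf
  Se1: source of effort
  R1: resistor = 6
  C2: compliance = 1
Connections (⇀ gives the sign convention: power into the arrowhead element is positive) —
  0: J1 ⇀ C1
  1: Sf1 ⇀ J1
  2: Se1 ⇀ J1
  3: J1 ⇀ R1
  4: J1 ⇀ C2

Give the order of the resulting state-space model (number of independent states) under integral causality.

2  (C1, C2 all integral)

bond 1 stroke at Sf1  (Sf1: flow source, stroke at near end)
bond 2 stroke at J1  (Se1: effort source, stroke at far end)
bond 0 stroke at J1  (J1 flow already set via bond 1)
bond 3 stroke at J1  (common-f at J1 fixed by 1)
bond 4 stroke at J1  (J1 flow already set via bond 1)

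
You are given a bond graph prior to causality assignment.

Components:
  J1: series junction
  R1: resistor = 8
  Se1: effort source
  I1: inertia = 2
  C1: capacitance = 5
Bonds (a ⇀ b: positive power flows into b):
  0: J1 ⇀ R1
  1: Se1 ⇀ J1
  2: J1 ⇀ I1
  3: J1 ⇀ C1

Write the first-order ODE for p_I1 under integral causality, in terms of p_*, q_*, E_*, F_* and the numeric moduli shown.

bond 1 |J1  (source Se1 imposes e)
bond 2 |I1  (prefer integral on I1)
bond 0 |J1  (J1 flow already set via bond 2)
bond 3 |J1  (1-jn J1 has f-setter on 2)

dp_I1/dt = E_Se1 - 4*p_I1 - q_C1/5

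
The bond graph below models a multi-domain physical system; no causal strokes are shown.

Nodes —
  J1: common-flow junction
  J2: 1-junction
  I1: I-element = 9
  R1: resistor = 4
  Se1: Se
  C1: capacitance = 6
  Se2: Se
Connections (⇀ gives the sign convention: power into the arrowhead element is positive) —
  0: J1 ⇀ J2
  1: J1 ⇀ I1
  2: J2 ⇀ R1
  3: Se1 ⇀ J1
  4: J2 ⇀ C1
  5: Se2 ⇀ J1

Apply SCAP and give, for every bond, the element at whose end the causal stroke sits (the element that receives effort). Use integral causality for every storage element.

β3 |J1  (source Se1 imposes e)
β5 |J1  (Se2: effort source, stroke at far end)
β1 |I1  (I1: I, integral causality)
β0 |J1  (J1 flow already set via bond 1)
β2 |J2  (J2 flow already set via bond 0)
β4 |J2  (J2 flow already set via bond 0)

β0 stroke at J1
β1 stroke at I1
β2 stroke at J2
β3 stroke at J1
β4 stroke at J2
β5 stroke at J1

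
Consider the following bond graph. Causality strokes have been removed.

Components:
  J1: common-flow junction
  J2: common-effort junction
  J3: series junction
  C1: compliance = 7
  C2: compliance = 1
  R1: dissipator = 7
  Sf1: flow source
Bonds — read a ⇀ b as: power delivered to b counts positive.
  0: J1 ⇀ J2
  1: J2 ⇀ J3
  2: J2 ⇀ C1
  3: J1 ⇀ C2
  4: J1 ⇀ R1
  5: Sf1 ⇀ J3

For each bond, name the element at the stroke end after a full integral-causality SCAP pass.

b5 stroke→Sf1  (Sf1 (Sf) sets flow on bond)
b1 stroke→J3  (J3: bond 5 brought flow, rest push out)
b2 stroke→J2  (prefer integral on C1)
b0 stroke→J1  (0-jn J2 has e-setter on 2)
b3 stroke→J1  (C2: C, integral causality)
b4 stroke→R1  (closing 1-jn rule on J1)

#0 |J1
#1 |J3
#2 |J2
#3 |J1
#4 |R1
#5 |Sf1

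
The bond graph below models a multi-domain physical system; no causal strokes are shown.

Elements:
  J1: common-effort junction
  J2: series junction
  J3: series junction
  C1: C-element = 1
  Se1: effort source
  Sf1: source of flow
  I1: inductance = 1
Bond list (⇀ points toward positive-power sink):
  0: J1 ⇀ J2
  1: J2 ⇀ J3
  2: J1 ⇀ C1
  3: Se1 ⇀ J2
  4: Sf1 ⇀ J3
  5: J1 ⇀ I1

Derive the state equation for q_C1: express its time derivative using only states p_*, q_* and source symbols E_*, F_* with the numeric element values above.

β3 →J2  (source Se1 imposes e)
β4 →Sf1  (Sf1 fixes flow; stroke at Sf1)
β1 →J3  (J3 flow already set via bond 4)
β0 →J2  (common-f at J2 fixed by 1)
β2 →J1  (C1 integral (e out))
β5 →I1  (common-e at J1 fixed by 2)

dq_C1/dt = -F_Sf1 - p_I1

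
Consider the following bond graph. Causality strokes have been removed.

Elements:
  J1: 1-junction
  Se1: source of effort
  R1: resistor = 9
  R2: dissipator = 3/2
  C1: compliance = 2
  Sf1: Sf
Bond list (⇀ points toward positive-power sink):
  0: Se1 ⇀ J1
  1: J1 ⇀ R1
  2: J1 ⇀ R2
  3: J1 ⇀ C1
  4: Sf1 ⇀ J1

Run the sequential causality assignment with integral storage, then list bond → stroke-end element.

b0 →J1
b1 →J1
b2 →J1
b3 →J1
b4 →Sf1

b0 →J1  (Se1 fixes effort; stroke away)
b4 →Sf1  (Sf1: flow source, stroke at near end)
b1 →J1  (common-f at J1 fixed by 4)
b2 →J1  (J1: bond 4 brought flow, rest push out)
b3 →J1  (J1 flow already set via bond 4)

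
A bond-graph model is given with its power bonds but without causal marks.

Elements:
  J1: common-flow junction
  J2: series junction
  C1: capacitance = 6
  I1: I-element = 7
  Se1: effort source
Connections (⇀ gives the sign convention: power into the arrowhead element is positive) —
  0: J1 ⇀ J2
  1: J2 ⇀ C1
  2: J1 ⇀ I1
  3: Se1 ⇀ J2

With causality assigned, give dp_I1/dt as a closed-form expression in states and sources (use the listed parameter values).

b3 stroke at J2  (source Se1 imposes e)
b1 stroke at J2  (C1 outputs effort q/C1)
b0 stroke at J1  (only one flow-in slot at J2)
b2 stroke at I1  (only one flow-in slot at J1)

dp_I1/dt = E_Se1 - q_C1/6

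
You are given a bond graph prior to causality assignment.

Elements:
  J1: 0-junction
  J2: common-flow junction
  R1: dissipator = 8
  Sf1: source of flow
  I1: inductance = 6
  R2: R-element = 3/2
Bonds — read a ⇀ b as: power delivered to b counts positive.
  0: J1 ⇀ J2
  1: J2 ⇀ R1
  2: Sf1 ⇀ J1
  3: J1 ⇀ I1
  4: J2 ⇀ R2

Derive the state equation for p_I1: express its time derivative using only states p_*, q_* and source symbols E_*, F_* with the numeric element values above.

#2 stroke→Sf1  (Sf1 (Sf) sets flow on bond)
#3 stroke→I1  (I1 integral (f out))
#0 stroke→J1  (J1: last free bond brings effort in)
#1 stroke→J2  (J2: bond 0 brought flow, rest push out)
#4 stroke→J2  (common-f at J2 fixed by 0)

dp_I1/dt = 19*F_Sf1/2 - 19*p_I1/12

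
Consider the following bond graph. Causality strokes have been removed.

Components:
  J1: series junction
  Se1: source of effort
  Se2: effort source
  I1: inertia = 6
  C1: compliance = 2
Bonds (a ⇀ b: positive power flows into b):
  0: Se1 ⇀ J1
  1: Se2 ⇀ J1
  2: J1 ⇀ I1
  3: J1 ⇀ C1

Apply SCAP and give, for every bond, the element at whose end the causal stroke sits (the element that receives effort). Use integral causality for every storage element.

bond 0 →J1
bond 1 →J1
bond 2 →I1
bond 3 →J1

b0 |J1  (Se1: effort source, stroke at far end)
b1 |J1  (Se2 (Se) sets effort on bond)
b2 |I1  (I1 integral (f out))
b3 |J1  (J1 flow already set via bond 2)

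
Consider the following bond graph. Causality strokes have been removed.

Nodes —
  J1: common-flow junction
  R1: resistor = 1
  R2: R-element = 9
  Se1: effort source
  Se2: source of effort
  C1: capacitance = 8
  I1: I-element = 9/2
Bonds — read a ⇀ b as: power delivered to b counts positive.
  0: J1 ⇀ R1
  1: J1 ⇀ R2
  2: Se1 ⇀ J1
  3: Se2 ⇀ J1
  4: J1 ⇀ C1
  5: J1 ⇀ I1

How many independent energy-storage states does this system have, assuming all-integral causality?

b2 →J1  (Se1: effort source, stroke at far end)
b3 →J1  (Se2: effort source, stroke at far end)
b4 →J1  (prefer integral on C1)
b5 →I1  (prefer integral on I1)
b0 →J1  (J1: bond 5 brought flow, rest push out)
b1 →J1  (1-jn J1 has f-setter on 5)

2  (C1, I1 all integral)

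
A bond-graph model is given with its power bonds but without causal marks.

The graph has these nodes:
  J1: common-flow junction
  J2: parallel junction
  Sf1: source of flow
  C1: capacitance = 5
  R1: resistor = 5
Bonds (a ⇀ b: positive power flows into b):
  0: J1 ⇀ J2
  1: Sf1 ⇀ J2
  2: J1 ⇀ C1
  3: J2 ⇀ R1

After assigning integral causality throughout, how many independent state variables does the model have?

1  (C1 all integral)

bond 1 stroke→Sf1  (Sf1 fixes flow; stroke at Sf1)
bond 2 stroke→J1  (C1: C, integral causality)
bond 0 stroke→J2  (J1 needs exactly one f-in)
bond 3 stroke→R1  (0-jn J2 has e-setter on 0)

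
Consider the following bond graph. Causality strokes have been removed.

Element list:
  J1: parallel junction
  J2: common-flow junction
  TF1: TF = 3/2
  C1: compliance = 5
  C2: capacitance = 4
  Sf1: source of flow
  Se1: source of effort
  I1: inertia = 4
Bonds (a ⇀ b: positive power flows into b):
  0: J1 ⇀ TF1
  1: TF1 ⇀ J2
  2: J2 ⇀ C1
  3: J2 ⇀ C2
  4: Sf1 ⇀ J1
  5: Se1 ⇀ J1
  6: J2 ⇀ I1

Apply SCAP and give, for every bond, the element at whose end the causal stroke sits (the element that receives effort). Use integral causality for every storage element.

bond 4 stroke at Sf1  (Sf1: flow source, stroke at near end)
bond 5 stroke at J1  (source Se1 imposes e)
bond 0 stroke at TF1  (0-jn J1 has e-setter on 5)
bond 1 stroke at J2  (through TF1, causality passes straight; one stroke at TF1)
bond 2 stroke at J2  (prefer integral on C1)
bond 3 stroke at J2  (C2: C, integral causality)
bond 6 stroke at I1  (only one flow-in slot at J2)

bond 0 |TF1
bond 1 |J2
bond 2 |J2
bond 3 |J2
bond 4 |Sf1
bond 5 |J1
bond 6 |I1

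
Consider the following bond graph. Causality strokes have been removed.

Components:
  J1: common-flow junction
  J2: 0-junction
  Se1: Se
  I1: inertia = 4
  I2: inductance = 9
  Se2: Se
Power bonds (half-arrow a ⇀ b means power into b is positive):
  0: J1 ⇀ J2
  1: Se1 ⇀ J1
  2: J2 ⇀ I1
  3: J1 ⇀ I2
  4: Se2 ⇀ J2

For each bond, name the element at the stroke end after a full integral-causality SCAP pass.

#1 stroke at J1  (Se1 (Se) sets effort on bond)
#4 stroke at J2  (Se2 (Se) sets effort on bond)
#0 stroke at J1  (J2: bond 4 brought effort, rest push out)
#2 stroke at I1  (J2: bond 4 brought effort, rest push out)
#3 stroke at I2  (only one flow-in slot at J1)

bond 0 stroke→J1
bond 1 stroke→J1
bond 2 stroke→I1
bond 3 stroke→I2
bond 4 stroke→J2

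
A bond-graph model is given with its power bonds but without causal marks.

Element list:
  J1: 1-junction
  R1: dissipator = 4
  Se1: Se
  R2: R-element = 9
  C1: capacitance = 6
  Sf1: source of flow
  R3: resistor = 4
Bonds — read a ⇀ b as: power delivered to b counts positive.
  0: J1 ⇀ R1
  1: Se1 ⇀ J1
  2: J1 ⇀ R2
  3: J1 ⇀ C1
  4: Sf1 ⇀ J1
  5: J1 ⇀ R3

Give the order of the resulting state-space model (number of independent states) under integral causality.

1  (C1 all integral)

bond 1 |J1  (Se1 fixes effort; stroke away)
bond 4 |Sf1  (Sf1 (Sf) sets flow on bond)
bond 0 |J1  (common-f at J1 fixed by 4)
bond 2 |J1  (J1 flow already set via bond 4)
bond 3 |J1  (common-f at J1 fixed by 4)
bond 5 |J1  (common-f at J1 fixed by 4)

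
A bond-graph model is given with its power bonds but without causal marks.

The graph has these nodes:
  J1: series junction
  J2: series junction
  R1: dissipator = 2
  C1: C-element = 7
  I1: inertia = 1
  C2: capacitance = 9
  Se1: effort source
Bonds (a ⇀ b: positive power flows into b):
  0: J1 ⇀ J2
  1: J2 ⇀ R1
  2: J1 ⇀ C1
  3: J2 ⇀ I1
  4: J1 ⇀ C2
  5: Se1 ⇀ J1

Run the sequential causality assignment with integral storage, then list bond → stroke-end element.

bond 0 |J2
bond 1 |J2
bond 2 |J1
bond 3 |I1
bond 4 |J1
bond 5 |J1

b5 |J1  (source Se1 imposes e)
b2 |J1  (C1 outputs effort q/C1)
b3 |I1  (prefer integral on I1)
b0 |J2  (J2: bond 3 brought flow, rest push out)
b1 |J2  (J2 flow already set via bond 3)
b4 |J1  (1-jn J1 has f-setter on 0)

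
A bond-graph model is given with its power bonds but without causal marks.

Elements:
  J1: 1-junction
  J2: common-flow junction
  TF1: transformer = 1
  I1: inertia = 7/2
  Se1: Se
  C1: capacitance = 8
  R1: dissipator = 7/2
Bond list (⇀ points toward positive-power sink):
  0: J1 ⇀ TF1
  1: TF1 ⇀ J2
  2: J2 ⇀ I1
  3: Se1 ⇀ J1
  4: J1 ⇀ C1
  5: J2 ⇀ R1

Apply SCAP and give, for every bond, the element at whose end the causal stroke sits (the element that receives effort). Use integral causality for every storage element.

bond 0 stroke at TF1
bond 1 stroke at J2
bond 2 stroke at I1
bond 3 stroke at J1
bond 4 stroke at J1
bond 5 stroke at J2

β3 →J1  (Se1 (Se) sets effort on bond)
β2 →I1  (I1 integral (f out))
β1 →J2  (common-f at J2 fixed by 2)
β5 →J2  (common-f at J2 fixed by 2)
β0 →TF1  (TF TF1: opposite of bond 1)
β4 →J1  (J1: bond 0 brought flow, rest push out)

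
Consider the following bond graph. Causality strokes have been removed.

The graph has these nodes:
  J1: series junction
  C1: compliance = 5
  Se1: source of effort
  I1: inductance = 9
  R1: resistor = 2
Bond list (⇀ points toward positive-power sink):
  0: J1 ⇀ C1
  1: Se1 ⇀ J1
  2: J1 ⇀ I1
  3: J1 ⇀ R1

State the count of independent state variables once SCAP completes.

2  (C1, I1 all integral)

b1 |J1  (Se1 fixes effort; stroke away)
b0 |J1  (C1 integral (e out))
b2 |I1  (I1 integral (f out))
b3 |J1  (J1 flow already set via bond 2)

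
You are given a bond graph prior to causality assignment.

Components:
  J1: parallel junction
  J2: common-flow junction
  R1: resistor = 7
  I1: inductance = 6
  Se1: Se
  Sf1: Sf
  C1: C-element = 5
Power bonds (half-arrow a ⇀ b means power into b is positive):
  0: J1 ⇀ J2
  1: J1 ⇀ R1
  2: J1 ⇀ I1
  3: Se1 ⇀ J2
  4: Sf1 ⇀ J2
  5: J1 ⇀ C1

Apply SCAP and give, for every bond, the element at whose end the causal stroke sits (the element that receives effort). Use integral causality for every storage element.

#0 |J2
#1 |R1
#2 |I1
#3 |J2
#4 |Sf1
#5 |J1

bond 3 →J2  (Se1 (Se) sets effort on bond)
bond 4 →Sf1  (source Sf1 imposes f)
bond 0 →J2  (J2 flow already set via bond 4)
bond 2 →I1  (prefer integral on I1)
bond 5 →J1  (C1 integral (e out))
bond 1 →R1  (0-jn J1 has e-setter on 5)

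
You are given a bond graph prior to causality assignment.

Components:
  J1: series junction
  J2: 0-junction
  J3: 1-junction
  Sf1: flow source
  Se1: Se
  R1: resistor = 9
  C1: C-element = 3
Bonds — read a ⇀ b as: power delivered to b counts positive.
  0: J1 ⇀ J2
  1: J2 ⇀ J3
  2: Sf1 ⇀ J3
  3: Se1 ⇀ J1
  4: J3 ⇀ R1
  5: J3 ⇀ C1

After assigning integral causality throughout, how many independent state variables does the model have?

β2 →Sf1  (Sf1 (Sf) sets flow on bond)
β3 →J1  (source Se1 imposes e)
β0 →J2  (only one flow-in slot at J1)
β1 →J3  (J2 effort already set via bond 0)
β4 →J3  (common-f at J3 fixed by 2)
β5 →J3  (J3 flow already set via bond 2)

1  (C1 all integral)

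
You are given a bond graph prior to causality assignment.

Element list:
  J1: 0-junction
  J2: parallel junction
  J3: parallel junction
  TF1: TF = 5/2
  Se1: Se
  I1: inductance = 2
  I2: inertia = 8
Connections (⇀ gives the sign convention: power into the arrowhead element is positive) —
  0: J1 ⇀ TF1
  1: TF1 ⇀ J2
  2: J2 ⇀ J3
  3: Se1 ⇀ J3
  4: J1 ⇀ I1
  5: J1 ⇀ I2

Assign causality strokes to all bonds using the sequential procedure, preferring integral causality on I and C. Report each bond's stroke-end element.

β3 stroke at J3  (Se1 (Se) sets effort on bond)
β2 stroke at J2  (0-jn J3 has e-setter on 3)
β1 stroke at TF1  (J2 effort already set via bond 2)
β0 stroke at J1  (through TF1, causality passes straight; one stroke at TF1)
β4 stroke at I1  (J1 effort already set via bond 0)
β5 stroke at I2  (J1: bond 0 brought effort, rest push out)

#0 stroke at J1
#1 stroke at TF1
#2 stroke at J2
#3 stroke at J3
#4 stroke at I1
#5 stroke at I2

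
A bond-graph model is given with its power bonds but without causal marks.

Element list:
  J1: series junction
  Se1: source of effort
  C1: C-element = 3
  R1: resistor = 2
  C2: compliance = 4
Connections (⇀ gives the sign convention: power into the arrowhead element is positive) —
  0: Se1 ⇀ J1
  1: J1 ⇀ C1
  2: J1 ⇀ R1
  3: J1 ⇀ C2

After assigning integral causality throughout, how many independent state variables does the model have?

2  (C1, C2 all integral)

b0 |J1  (source Se1 imposes e)
b1 |J1  (C1 integral (e out))
b3 |J1  (C2 integral (e out))
b2 |R1  (closing 1-jn rule on J1)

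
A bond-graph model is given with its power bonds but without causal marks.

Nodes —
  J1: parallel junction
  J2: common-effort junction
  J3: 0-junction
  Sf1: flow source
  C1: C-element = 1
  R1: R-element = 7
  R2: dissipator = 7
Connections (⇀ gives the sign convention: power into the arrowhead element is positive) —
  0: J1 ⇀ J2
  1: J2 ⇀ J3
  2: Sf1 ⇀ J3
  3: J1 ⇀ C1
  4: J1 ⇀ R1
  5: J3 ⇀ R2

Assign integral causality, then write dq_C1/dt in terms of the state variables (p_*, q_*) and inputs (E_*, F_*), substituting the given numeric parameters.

b2 stroke→Sf1  (Sf1 fixes flow; stroke at Sf1)
b3 stroke→J1  (C1 outputs effort q/C1)
b0 stroke→J2  (J1 effort already set via bond 3)
b4 stroke→R1  (0-jn J1 has e-setter on 3)
b1 stroke→J3  (J2: bond 0 brought effort, rest push out)
b5 stroke→R2  (common-e at J3 fixed by 1)

dq_C1/dt = F_Sf1 - 2*q_C1/7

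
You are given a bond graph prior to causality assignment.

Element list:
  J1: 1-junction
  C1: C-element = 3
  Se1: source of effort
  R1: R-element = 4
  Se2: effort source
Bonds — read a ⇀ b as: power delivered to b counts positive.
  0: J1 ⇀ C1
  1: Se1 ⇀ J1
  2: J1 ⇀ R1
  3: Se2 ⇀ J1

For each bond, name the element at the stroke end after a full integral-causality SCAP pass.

#0 →J1
#1 →J1
#2 →R1
#3 →J1

bond 1 stroke at J1  (source Se1 imposes e)
bond 3 stroke at J1  (Se2: effort source, stroke at far end)
bond 0 stroke at J1  (prefer integral on C1)
bond 2 stroke at R1  (J1 needs exactly one f-in)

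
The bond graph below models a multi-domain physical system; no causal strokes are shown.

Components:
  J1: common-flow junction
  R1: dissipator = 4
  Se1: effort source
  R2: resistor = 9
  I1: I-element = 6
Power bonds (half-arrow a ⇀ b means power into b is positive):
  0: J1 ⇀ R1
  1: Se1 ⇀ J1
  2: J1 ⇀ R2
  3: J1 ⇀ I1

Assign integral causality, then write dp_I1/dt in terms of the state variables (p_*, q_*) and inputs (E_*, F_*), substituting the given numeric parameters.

dp_I1/dt = E_Se1 - 13*p_I1/6

b1 |J1  (Se1 fixes effort; stroke away)
b3 |I1  (prefer integral on I1)
b0 |J1  (J1 flow already set via bond 3)
b2 |J1  (common-f at J1 fixed by 3)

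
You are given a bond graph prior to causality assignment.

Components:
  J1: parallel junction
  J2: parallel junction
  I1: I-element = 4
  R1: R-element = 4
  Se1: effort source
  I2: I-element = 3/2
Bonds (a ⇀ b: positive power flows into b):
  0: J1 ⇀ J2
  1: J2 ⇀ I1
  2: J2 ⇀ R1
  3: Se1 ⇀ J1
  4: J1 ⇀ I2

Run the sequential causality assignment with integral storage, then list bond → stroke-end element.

β3 |J1  (Se1 (Se) sets effort on bond)
β0 |J2  (0-jn J1 has e-setter on 3)
β4 |I2  (common-e at J1 fixed by 3)
β1 |I1  (J2: bond 0 brought effort, rest push out)
β2 |R1  (J2 effort already set via bond 0)

#0 stroke→J2
#1 stroke→I1
#2 stroke→R1
#3 stroke→J1
#4 stroke→I2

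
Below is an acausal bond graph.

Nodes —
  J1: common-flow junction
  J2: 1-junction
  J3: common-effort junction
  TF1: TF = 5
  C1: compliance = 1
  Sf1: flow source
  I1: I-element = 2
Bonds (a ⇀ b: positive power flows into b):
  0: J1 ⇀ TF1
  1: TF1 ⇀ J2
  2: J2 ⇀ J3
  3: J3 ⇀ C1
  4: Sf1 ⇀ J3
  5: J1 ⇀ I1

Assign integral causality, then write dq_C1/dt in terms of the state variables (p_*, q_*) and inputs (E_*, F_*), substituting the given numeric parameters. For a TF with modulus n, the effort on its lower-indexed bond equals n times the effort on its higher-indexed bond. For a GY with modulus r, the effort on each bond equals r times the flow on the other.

bond 4 stroke→Sf1  (Sf1 fixes flow; stroke at Sf1)
bond 3 stroke→J3  (C1: C, integral causality)
bond 2 stroke→J2  (0-jn J3 has e-setter on 3)
bond 1 stroke→TF1  (J2: last free bond brings flow in)
bond 0 stroke→J1  (TF1: transformer flips bond 1)
bond 5 stroke→I1  (J1 needs exactly one f-in)

dq_C1/dt = F_Sf1 + 5*p_I1/2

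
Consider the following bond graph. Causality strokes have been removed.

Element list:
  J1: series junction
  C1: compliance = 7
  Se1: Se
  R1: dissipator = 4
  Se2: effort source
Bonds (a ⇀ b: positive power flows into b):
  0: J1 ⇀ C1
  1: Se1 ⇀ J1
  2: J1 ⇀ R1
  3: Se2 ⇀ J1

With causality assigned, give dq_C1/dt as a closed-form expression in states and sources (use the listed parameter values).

dq_C1/dt = E_Se1/4 + E_Se2/4 - q_C1/28

β1 stroke→J1  (Se1 (Se) sets effort on bond)
β3 stroke→J1  (Se2: effort source, stroke at far end)
β0 stroke→J1  (C1: C, integral causality)
β2 stroke→R1  (J1: last free bond brings flow in)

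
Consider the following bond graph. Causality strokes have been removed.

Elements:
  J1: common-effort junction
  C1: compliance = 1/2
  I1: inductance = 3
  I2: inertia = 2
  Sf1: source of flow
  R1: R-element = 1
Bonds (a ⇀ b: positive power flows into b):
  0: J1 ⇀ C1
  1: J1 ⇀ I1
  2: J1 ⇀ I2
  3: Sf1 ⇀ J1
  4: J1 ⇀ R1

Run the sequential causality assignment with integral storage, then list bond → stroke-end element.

β3 →Sf1  (Sf1: flow source, stroke at near end)
β0 →J1  (prefer integral on C1)
β1 →I1  (common-e at J1 fixed by 0)
β2 →I2  (0-jn J1 has e-setter on 0)
β4 →R1  (J1: bond 0 brought effort, rest push out)

bond 0 →J1
bond 1 →I1
bond 2 →I2
bond 3 →Sf1
bond 4 →R1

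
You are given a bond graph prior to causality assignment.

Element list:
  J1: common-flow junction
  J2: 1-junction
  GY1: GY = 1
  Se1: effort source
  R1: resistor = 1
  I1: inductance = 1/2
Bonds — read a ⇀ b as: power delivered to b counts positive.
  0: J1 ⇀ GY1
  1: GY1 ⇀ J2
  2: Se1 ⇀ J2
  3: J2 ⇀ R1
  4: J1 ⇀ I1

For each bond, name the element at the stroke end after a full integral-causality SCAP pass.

β0 |J1
β1 |J2
β2 |J2
β3 |R1
β4 |I1

β2 stroke at J2  (Se1 fixes effort; stroke away)
β4 stroke at I1  (prefer integral on I1)
β0 stroke at J1  (common-f at J1 fixed by 4)
β1 stroke at J2  (GY1: gyrator matches bond 0)
β3 stroke at R1  (J2 needs exactly one f-in)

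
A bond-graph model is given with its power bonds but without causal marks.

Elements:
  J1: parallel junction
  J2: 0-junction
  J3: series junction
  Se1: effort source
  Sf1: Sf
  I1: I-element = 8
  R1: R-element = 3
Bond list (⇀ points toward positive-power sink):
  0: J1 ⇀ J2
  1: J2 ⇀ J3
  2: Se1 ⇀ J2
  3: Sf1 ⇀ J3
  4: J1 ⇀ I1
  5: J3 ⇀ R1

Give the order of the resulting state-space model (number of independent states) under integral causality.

bond 2 stroke at J2  (source Se1 imposes e)
bond 3 stroke at Sf1  (Sf1 (Sf) sets flow on bond)
bond 0 stroke at J1  (common-e at J2 fixed by 2)
bond 1 stroke at J3  (J2 effort already set via bond 2)
bond 5 stroke at J3  (1-jn J3 has f-setter on 3)
bond 4 stroke at I1  (0-jn J1 has e-setter on 0)

1  (I1 all integral)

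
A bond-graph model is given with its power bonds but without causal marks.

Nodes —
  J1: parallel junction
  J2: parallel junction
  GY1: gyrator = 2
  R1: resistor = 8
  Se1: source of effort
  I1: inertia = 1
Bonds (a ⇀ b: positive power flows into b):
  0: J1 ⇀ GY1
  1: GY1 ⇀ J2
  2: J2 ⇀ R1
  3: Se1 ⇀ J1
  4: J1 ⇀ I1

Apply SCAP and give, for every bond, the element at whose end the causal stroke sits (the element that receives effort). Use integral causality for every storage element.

bond 3 →J1  (Se1 fixes effort; stroke away)
bond 0 →GY1  (J1: bond 3 brought effort, rest push out)
bond 4 →I1  (0-jn J1 has e-setter on 3)
bond 1 →GY1  (GY1 both-in/both-out from 0)
bond 2 →J2  (J2 needs exactly one e-in)

b0 |GY1
b1 |GY1
b2 |J2
b3 |J1
b4 |I1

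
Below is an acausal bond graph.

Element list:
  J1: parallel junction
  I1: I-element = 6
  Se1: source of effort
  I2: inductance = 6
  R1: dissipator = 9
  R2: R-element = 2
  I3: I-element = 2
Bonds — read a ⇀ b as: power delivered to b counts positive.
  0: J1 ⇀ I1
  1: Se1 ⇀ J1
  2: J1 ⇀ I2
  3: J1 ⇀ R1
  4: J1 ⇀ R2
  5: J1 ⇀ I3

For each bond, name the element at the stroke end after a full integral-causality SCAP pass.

b1 stroke at J1  (Se1: effort source, stroke at far end)
b0 stroke at I1  (J1: bond 1 brought effort, rest push out)
b2 stroke at I2  (common-e at J1 fixed by 1)
b3 stroke at R1  (J1 effort already set via bond 1)
b4 stroke at R2  (J1: bond 1 brought effort, rest push out)
b5 stroke at I3  (J1 effort already set via bond 1)

bond 0 →I1
bond 1 →J1
bond 2 →I2
bond 3 →R1
bond 4 →R2
bond 5 →I3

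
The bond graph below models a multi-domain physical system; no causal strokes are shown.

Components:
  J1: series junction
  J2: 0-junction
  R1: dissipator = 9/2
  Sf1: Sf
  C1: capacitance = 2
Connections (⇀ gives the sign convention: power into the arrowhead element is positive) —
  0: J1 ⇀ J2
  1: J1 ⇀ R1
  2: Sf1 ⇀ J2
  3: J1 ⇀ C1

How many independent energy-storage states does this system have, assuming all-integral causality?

#2 →Sf1  (source Sf1 imposes f)
#0 →J2  (J2: last free bond brings effort in)
#1 →J1  (common-f at J1 fixed by 0)
#3 →J1  (common-f at J1 fixed by 0)

1  (C1 all integral)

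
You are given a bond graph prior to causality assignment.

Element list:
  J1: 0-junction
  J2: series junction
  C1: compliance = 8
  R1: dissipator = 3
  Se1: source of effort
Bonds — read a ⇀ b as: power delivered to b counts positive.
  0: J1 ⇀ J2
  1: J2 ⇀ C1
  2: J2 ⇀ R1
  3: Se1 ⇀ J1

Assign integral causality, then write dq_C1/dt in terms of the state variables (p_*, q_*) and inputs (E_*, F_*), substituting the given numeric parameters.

dq_C1/dt = E_Se1/3 - q_C1/24

#3 stroke at J1  (source Se1 imposes e)
#0 stroke at J2  (common-e at J1 fixed by 3)
#1 stroke at J2  (prefer integral on C1)
#2 stroke at R1  (only one flow-in slot at J2)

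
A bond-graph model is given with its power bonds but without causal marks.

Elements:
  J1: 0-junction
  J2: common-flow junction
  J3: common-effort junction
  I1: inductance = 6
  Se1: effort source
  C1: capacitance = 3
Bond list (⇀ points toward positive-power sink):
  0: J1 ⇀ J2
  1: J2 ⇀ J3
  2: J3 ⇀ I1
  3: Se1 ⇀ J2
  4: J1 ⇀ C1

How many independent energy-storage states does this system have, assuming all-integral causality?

β3 stroke→J2  (Se1: effort source, stroke at far end)
β2 stroke→I1  (I1 integral (f out))
β1 stroke→J3  (closing 0-jn rule on J3)
β0 stroke→J2  (J2: bond 1 brought flow, rest push out)
β4 stroke→J1  (J1: last free bond brings effort in)

2  (C1, I1 all integral)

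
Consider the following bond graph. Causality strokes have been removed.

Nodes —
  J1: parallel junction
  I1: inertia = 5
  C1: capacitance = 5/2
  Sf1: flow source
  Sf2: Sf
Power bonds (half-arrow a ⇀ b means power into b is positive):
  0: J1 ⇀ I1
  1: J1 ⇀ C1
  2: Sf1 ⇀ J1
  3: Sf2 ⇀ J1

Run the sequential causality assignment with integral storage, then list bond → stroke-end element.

b2 →Sf1  (source Sf1 imposes f)
b3 →Sf2  (Sf2 (Sf) sets flow on bond)
b0 →I1  (I1 integral (f out))
b1 →J1  (only one effort-in slot at J1)

b0 →I1
b1 →J1
b2 →Sf1
b3 →Sf2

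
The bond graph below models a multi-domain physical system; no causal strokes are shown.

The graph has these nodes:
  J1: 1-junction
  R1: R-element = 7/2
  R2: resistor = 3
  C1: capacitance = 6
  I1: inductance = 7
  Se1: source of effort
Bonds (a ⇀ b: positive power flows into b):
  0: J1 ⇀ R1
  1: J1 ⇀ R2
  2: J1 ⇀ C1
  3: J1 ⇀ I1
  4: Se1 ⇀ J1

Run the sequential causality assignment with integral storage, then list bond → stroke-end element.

β4 →J1  (Se1 fixes effort; stroke away)
β2 →J1  (C1 outputs effort q/C1)
β3 →I1  (I1 outputs flow p/I1)
β0 →J1  (common-f at J1 fixed by 3)
β1 →J1  (J1 flow already set via bond 3)

bond 0 stroke at J1
bond 1 stroke at J1
bond 2 stroke at J1
bond 3 stroke at I1
bond 4 stroke at J1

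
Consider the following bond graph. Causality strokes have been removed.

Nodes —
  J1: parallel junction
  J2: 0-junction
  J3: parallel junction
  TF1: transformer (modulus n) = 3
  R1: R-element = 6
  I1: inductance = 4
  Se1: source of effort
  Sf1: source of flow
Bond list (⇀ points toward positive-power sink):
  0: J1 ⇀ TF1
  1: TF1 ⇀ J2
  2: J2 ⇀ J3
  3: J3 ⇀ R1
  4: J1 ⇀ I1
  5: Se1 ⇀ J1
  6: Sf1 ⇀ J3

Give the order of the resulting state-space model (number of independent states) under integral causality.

1  (I1 all integral)

b5 stroke→J1  (source Se1 imposes e)
b6 stroke→Sf1  (source Sf1 imposes f)
b0 stroke→TF1  (0-jn J1 has e-setter on 5)
b4 stroke→I1  (J1: bond 5 brought effort, rest push out)
b1 stroke→J2  (through TF1, causality passes straight; one stroke at TF1)
b2 stroke→J3  (0-jn J2 has e-setter on 1)
b3 stroke→R1  (J3 effort already set via bond 2)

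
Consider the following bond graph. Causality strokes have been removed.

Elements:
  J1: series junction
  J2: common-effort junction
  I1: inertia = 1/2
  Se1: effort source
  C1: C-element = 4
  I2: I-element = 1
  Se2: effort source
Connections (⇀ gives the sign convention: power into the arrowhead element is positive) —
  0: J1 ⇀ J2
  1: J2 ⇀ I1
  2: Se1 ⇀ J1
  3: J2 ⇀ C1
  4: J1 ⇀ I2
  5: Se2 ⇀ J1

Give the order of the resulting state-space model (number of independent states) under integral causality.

3  (C1, I1, I2 all integral)

β2 stroke at J1  (Se1: effort source, stroke at far end)
β5 stroke at J1  (Se2 fixes effort; stroke away)
β1 stroke at I1  (I1 integral (f out))
β3 stroke at J2  (C1 outputs effort q/C1)
β0 stroke at J1  (J2: bond 3 brought effort, rest push out)
β4 stroke at I2  (closing 1-jn rule on J1)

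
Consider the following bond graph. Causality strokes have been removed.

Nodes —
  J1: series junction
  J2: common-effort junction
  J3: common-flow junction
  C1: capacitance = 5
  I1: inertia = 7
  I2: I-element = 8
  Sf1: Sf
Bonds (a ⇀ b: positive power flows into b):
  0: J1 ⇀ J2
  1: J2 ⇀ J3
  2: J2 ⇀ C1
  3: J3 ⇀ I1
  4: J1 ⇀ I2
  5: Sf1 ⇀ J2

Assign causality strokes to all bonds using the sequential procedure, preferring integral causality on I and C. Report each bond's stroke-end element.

b0 →J1
b1 →J3
b2 →J2
b3 →I1
b4 →I2
b5 →Sf1

#5 |Sf1  (Sf1 fixes flow; stroke at Sf1)
#2 |J2  (C1 outputs effort q/C1)
#0 |J1  (J2: bond 2 brought effort, rest push out)
#1 |J3  (J2: bond 2 brought effort, rest push out)
#3 |I1  (closing 1-jn rule on J3)
#4 |I2  (J1 needs exactly one f-in)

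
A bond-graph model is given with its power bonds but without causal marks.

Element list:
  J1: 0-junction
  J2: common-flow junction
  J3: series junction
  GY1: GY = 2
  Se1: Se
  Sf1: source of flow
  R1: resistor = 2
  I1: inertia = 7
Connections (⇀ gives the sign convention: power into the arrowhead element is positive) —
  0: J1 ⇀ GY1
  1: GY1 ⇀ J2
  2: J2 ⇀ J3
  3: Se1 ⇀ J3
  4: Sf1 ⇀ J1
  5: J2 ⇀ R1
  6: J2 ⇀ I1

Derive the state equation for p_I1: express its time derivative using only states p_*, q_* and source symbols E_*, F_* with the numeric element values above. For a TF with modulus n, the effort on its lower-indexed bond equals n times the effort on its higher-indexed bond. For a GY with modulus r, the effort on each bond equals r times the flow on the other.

dp_I1/dt = E_Se1 + 2*F_Sf1 - 2*p_I1/7

b3 stroke at J3  (Se1: effort source, stroke at far end)
b4 stroke at Sf1  (Sf1 (Sf) sets flow on bond)
b0 stroke at J1  (J1 needs exactly one e-in)
b2 stroke at J2  (only one flow-in slot at J3)
b1 stroke at J2  (through GY1, causality inverts; strokes same side of GY1)
b6 stroke at I1  (I1: I, integral causality)
b5 stroke at J2  (J2 flow already set via bond 6)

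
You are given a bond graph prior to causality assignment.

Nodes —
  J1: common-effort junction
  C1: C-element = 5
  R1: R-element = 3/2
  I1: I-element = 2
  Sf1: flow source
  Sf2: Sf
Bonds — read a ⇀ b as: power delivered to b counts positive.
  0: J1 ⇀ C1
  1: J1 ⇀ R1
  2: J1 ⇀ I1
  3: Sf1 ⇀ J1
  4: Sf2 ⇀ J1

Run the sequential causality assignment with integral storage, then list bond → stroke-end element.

bond 3 →Sf1  (Sf1 fixes flow; stroke at Sf1)
bond 4 →Sf2  (Sf2: flow source, stroke at near end)
bond 0 →J1  (prefer integral on C1)
bond 1 →R1  (0-jn J1 has e-setter on 0)
bond 2 →I1  (0-jn J1 has e-setter on 0)

b0 stroke→J1
b1 stroke→R1
b2 stroke→I1
b3 stroke→Sf1
b4 stroke→Sf2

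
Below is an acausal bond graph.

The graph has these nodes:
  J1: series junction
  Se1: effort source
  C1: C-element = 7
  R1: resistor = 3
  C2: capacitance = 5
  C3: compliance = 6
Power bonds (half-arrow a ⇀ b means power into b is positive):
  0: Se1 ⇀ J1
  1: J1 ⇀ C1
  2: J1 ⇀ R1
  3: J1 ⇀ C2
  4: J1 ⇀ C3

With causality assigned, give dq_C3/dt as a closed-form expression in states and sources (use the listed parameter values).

bond 0 stroke at J1  (source Se1 imposes e)
bond 1 stroke at J1  (C1: C, integral causality)
bond 3 stroke at J1  (prefer integral on C2)
bond 4 stroke at J1  (C3: C, integral causality)
bond 2 stroke at R1  (closing 1-jn rule on J1)

dq_C3/dt = E_Se1/3 - q_C1/21 - q_C2/15 - q_C3/18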